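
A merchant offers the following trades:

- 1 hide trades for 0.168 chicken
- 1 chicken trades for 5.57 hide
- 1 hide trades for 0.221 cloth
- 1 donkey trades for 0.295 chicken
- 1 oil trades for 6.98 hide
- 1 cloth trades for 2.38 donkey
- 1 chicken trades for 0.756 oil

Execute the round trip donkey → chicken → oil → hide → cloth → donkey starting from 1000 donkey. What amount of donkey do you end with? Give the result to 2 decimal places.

1000 donkey × 0.295 = 295 chicken
295 chicken × 0.756 = 223.02 oil
223.02 oil × 6.98 = 1556.6796 hide
1556.6796 hide × 0.221 = 344.0261916 cloth
344.0261916 cloth × 2.38 = 818.782336008 donkey

818.78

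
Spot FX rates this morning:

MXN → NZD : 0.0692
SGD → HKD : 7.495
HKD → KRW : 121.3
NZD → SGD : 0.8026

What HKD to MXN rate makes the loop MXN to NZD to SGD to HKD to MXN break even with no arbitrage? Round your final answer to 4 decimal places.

Known legs of the cycle: 0.0692 × 0.8026 × 7.495 = 0.4162717004
For no arbitrage the full-cycle product must be 1, so the missing rate is 1 / 0.4162717004 ≈ 2.402277.

2.4023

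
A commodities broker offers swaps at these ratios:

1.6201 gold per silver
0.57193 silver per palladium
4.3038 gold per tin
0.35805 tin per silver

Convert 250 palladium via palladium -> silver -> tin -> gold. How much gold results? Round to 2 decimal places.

250 palladium × 0.57193 = 142.9825 silver
142.9825 silver × 0.35805 = 51.194884125 tin
51.194884125 tin × 4.3038 = 220.332542297175 gold

220.33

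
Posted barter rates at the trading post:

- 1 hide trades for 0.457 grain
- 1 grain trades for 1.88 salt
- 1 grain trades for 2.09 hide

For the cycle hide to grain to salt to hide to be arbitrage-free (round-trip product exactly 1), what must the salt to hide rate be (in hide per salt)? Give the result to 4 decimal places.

1.1639

Known legs of the cycle: 0.457 × 1.88 = 0.85916
For no arbitrage the full-cycle product must be 1, so the missing rate is 1 / 0.85916 ≈ 1.163928.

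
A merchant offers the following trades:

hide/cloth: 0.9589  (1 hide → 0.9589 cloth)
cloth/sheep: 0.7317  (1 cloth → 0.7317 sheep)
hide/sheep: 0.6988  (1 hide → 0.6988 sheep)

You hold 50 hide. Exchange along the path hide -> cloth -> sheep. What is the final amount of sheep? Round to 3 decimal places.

35.081

50 hide × 0.9589 = 47.945 cloth
47.945 cloth × 0.7317 = 35.0813565 sheep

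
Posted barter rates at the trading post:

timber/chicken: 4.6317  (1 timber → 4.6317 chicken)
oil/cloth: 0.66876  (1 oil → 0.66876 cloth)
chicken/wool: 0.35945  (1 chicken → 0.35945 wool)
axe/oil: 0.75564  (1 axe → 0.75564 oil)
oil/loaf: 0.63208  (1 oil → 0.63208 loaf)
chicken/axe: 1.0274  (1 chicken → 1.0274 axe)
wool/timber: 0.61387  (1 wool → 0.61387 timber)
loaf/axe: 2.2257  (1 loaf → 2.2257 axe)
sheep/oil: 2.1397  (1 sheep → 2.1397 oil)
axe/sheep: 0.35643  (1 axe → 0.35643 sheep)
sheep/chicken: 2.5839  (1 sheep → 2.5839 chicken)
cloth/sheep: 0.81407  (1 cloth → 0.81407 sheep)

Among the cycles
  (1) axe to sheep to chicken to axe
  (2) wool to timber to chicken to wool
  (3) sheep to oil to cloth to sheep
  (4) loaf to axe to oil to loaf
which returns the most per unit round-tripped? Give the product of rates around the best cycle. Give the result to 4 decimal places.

1.1649

(1) 0.35643 × 2.5839 × 1.0274 = 0.94621
(2) 0.61387 × 4.6317 × 0.35945 = 1.02201
(3) 2.1397 × 0.66876 × 0.81407 = 1.16489
(4) 2.2257 × 0.75564 × 0.63208 = 1.06305
Highest is cycle (3) at 1.1649 (>1, arbitrage).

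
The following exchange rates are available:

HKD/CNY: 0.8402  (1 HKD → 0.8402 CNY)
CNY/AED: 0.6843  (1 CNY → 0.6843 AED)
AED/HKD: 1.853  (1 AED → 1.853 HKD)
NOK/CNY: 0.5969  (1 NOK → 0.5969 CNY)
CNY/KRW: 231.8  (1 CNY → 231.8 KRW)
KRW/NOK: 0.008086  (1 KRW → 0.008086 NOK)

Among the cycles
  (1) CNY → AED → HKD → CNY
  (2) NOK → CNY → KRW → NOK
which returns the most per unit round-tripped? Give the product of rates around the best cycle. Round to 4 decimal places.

1.1188

(1) 0.6843 × 1.853 × 0.8402 = 1.06538
(2) 0.5969 × 231.8 × 0.008086 = 1.11879
Highest is cycle (2) at 1.1188 (>1, arbitrage).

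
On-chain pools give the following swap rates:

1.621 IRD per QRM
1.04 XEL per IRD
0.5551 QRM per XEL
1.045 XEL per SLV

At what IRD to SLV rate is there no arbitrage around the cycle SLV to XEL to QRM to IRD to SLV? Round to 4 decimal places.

1.0635

Known legs of the cycle: 1.045 × 0.5551 × 1.621 = 0.9403088695
For no arbitrage the full-cycle product must be 1, so the missing rate is 1 / 0.9403088695 ≈ 1.063480.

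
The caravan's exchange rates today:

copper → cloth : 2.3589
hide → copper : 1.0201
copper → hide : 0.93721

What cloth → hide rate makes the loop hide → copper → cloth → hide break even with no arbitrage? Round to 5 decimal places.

Known legs of the cycle: 1.0201 × 2.3589 = 2.40631389
For no arbitrage the full-cycle product must be 1, so the missing rate is 1 / 2.40631389 ≈ 0.4155734.

0.41557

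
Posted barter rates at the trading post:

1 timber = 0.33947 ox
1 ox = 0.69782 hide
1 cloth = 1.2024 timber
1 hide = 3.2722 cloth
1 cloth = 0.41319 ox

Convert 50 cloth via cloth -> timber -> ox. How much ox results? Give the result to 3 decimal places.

50 cloth × 1.2024 = 60.12 timber
60.12 timber × 0.33947 = 20.4089364 ox

20.409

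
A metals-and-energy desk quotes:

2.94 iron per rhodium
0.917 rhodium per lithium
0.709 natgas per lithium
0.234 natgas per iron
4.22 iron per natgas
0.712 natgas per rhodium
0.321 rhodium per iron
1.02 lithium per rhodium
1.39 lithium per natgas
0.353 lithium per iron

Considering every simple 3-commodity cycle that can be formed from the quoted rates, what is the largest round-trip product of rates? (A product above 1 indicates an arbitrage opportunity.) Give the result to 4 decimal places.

natgas→iron→lithium→natgas: 4.22 × 0.353 × 0.709 = 1.05617
natgas→iron→rhodium→natgas: 4.22 × 0.321 × 0.712 = 0.96449
lithium→rhodium→iron→lithium: 0.917 × 2.94 × 0.353 = 0.95168
natgas→lithium→rhodium→natgas: 1.39 × 0.917 × 0.712 = 0.90754
Maximum is natgas→iron→lithium→natgas at 1.0562; arbitrage exists.

1.0562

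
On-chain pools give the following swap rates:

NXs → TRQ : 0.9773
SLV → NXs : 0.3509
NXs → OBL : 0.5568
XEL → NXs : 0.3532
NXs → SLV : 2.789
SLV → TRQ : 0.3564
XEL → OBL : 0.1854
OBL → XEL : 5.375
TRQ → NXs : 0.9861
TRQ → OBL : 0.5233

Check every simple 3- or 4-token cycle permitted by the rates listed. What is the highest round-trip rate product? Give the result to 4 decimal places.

XEL→NXs→OBL→XEL: 0.3532 × 0.5568 × 5.375 = 1.05706
SLV→TRQ→NXs→SLV: 0.3564 × 0.9861 × 2.789 = 0.98018
TRQ→OBL→XEL→NXs→TRQ: 0.5233 × 5.375 × 0.3532 × 0.9773 = 0.97091
Maximum is XEL→NXs→OBL→XEL at 1.0571; arbitrage exists.

1.0571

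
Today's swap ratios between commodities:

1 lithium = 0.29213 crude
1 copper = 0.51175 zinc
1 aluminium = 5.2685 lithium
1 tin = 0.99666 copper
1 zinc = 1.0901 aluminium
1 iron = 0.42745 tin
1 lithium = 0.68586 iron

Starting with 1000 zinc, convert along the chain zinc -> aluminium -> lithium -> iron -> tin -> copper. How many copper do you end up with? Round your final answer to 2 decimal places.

1000 zinc × 1.0901 = 1090.1 aluminium
1090.1 aluminium × 5.2685 = 5743.19185 lithium
5743.19185 lithium × 0.68586 = 3939.025562241 iron
3939.025562241 iron × 0.42745 = 1683.73647657991545 tin
1683.73647657991545 tin × 0.99666 = 1678.112796748138532397 copper

1678.11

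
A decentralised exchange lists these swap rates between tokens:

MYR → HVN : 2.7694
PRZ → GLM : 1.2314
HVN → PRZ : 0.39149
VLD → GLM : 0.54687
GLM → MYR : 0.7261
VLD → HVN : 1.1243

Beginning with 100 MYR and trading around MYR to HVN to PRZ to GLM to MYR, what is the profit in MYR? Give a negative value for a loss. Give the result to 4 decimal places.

100 MYR × 2.7694 = 276.94 HVN
276.94 HVN × 0.39149 = 108.4192406 PRZ
108.4192406 PRZ × 1.2314 = 133.50745287484 GLM
133.50745287484 GLM × 0.7261 = 96.939761532421324 MYR
Net change: 96.939761532421324 − 100 = -3.060238467578676 MYR

-3.0602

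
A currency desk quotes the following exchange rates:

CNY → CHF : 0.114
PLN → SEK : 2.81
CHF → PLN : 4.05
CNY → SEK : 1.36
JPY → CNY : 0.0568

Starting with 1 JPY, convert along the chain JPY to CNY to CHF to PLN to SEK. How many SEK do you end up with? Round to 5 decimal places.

1 JPY × 0.0568 = 0.0568 CNY
0.0568 CNY × 0.114 = 0.0064752 CHF
0.0064752 CHF × 4.05 = 0.02622456 PLN
0.02622456 PLN × 2.81 = 0.0736910136 SEK

0.07369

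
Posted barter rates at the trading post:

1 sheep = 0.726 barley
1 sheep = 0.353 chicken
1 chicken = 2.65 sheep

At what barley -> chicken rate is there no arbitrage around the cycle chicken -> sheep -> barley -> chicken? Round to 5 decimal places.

0.51978

Known legs of the cycle: 2.65 × 0.726 = 1.9239
For no arbitrage the full-cycle product must be 1, so the missing rate is 1 / 1.9239 ≈ 0.5197775.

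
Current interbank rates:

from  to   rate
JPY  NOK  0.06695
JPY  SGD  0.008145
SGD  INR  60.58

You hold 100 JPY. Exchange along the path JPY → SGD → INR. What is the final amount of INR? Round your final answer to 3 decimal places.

100 JPY × 0.008145 = 0.8145 SGD
0.8145 SGD × 60.58 = 49.34241 INR

49.342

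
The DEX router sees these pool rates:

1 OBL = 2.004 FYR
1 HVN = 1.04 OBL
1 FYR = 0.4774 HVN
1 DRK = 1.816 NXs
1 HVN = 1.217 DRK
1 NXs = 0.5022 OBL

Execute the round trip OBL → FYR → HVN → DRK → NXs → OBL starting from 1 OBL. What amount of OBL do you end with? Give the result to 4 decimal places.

1.0619

1 OBL × 2.004 = 2.004 FYR
2.004 FYR × 0.4774 = 0.9567096 HVN
0.9567096 HVN × 1.217 = 1.1643155832 DRK
1.1643155832 DRK × 1.816 = 2.1143970990912 NXs
2.1143970990912 NXs × 0.5022 = 1.06185022316360064 OBL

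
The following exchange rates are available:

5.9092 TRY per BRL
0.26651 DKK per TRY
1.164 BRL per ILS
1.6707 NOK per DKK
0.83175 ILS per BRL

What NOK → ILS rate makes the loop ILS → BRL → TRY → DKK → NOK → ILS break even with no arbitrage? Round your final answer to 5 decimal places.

Known legs of the cycle: 1.164 × 5.9092 × 0.26651 × 1.6707 = 3.0626237873957616
For no arbitrage the full-cycle product must be 1, so the missing rate is 1 / 3.0626237873957616 ≈ 0.3265174.

0.32652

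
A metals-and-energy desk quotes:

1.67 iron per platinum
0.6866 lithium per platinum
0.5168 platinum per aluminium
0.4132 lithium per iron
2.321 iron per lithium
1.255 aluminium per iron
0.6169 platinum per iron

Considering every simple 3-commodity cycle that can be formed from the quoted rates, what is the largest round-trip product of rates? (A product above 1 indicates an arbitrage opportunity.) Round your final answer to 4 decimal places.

aluminium→platinum→iron→aluminium: 0.5168 × 1.67 × 1.255 = 1.08314
lithium→iron→platinum→lithium: 2.321 × 0.6169 × 0.6866 = 0.98309
Maximum is aluminium→platinum→iron→aluminium at 1.0831; arbitrage exists.

1.0831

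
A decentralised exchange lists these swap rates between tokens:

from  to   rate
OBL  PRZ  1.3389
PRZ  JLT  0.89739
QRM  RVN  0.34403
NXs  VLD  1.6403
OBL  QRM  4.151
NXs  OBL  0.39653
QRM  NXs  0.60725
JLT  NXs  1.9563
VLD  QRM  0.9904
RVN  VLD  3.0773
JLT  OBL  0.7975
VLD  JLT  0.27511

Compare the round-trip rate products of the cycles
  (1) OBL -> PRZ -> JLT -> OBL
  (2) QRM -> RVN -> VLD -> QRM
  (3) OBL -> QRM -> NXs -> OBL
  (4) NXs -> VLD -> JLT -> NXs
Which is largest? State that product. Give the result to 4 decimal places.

1.0485

(1) 1.3389 × 0.89739 × 0.7975 = 0.95821
(2) 0.34403 × 3.0773 × 0.9904 = 1.04852
(3) 4.151 × 0.60725 × 0.39653 = 0.99953
(4) 1.6403 × 0.27511 × 1.9563 = 0.88281
Highest is cycle (2) at 1.0485 (>1, arbitrage).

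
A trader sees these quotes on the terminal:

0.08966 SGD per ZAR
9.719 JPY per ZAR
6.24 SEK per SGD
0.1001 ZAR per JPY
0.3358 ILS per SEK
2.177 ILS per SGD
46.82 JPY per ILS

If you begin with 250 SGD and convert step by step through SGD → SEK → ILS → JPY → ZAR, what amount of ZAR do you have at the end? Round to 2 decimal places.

2455.11

250 SGD × 6.24 = 1560 SEK
1560 SEK × 0.3358 = 523.848 ILS
523.848 ILS × 46.82 = 24526.56336 JPY
24526.56336 JPY × 0.1001 = 2455.108992336 ZAR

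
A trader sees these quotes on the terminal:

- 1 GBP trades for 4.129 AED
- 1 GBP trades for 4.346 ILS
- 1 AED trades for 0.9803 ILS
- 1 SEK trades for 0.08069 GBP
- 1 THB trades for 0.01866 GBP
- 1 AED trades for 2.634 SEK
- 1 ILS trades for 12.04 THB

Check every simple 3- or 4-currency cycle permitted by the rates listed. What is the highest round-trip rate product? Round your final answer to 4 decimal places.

ILS→THB→GBP→ILS: 12.04 × 0.01866 × 4.346 = 0.97640
ILS→THB→GBP→AED→ILS: 12.04 × 0.01866 × 4.129 × 0.9803 = 0.90937
GBP→AED→SEK→GBP: 4.129 × 2.634 × 0.08069 = 0.87757
Maximum is ILS→THB→GBP→ILS at 0.9764; no arbitrage — every cycle loses value.

0.9764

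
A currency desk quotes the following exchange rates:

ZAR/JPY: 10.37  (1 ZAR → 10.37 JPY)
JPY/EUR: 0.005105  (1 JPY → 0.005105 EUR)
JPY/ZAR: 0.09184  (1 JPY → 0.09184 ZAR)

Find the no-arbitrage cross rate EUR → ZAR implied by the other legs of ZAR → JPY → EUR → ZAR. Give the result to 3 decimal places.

18.890

Known legs of the cycle: 10.37 × 0.005105 = 0.05293885
For no arbitrage the full-cycle product must be 1, so the missing rate is 1 / 0.05293885 ≈ 18.88972.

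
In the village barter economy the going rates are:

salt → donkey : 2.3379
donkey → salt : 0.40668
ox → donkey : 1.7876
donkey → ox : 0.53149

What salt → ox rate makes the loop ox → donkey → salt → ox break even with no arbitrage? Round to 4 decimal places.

Known legs of the cycle: 1.7876 × 0.40668 = 0.726981168
For no arbitrage the full-cycle product must be 1, so the missing rate is 1 / 0.726981168 ≈ 1.375551.

1.3756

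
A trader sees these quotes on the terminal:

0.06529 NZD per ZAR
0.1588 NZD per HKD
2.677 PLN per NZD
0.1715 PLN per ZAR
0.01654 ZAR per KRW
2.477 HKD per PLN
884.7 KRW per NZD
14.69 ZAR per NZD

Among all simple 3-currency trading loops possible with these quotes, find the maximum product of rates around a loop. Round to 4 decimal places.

1.0530

HKD→NZD→PLN→HKD: 0.1588 × 2.677 × 2.477 = 1.05299
NZD→KRW→ZAR→NZD: 884.7 × 0.01654 × 0.06529 = 0.95538
Maximum is HKD→NZD→PLN→HKD at 1.0530; arbitrage exists.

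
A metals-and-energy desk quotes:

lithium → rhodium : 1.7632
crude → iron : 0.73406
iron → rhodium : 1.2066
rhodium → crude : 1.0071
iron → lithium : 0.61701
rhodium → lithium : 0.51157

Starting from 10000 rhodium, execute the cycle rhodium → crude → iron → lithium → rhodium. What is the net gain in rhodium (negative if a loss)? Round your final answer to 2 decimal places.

10000 rhodium × 1.0071 = 10071 crude
10071 crude × 0.73406 = 7392.71826 iron
7392.71826 iron × 0.61701 = 4561.3810936026 lithium
4561.3810936026 lithium × 1.7632 = 8042.62714424010432 rhodium
Net change: 8042.62714424010432 − 10000 = -1957.37285575989568 rhodium

-1957.37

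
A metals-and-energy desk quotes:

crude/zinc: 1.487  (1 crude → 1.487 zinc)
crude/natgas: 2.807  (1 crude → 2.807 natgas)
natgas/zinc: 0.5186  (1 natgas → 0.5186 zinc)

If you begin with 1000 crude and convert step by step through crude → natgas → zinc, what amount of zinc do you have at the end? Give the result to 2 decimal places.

1455.71

1000 crude × 2.807 = 2807 natgas
2807 natgas × 0.5186 = 1455.7102 zinc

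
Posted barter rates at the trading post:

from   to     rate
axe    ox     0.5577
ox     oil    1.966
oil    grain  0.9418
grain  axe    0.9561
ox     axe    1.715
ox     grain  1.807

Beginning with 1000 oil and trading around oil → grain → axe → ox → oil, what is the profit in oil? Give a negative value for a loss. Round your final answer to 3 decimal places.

1000 oil × 0.9418 = 941.8 grain
941.8 grain × 0.9561 = 900.45498 axe
900.45498 axe × 0.5577 = 502.183742346 ox
502.183742346 ox × 1.966 = 987.293237452236 oil
Net change: 987.293237452236 − 1000 = -12.706762547764 oil

-12.707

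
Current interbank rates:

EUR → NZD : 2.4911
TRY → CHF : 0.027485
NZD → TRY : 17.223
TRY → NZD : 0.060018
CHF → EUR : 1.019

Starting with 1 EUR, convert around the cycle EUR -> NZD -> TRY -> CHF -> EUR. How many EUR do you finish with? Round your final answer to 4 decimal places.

1 EUR × 2.4911 = 2.4911 NZD
2.4911 NZD × 17.223 = 42.9042153 TRY
42.9042153 TRY × 0.027485 = 1.1792223575205 CHF
1.1792223575205 CHF × 1.019 = 1.2016275823133895 EUR

1.2016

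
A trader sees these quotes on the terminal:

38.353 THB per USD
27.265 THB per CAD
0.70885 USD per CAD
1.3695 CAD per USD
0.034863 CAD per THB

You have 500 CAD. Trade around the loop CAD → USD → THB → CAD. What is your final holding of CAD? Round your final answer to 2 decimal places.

500 CAD × 0.70885 = 354.425 USD
354.425 USD × 38.353 = 13593.262025 THB
13593.262025 THB × 0.034863 = 473.901893977575 CAD

473.90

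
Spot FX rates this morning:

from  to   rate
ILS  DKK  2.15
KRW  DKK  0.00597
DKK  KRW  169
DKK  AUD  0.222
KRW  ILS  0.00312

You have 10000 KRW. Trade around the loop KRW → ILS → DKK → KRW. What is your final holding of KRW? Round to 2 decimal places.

11336.52

10000 KRW × 0.00312 = 31.2 ILS
31.2 ILS × 2.15 = 67.08 DKK
67.08 DKK × 169 = 11336.52 KRW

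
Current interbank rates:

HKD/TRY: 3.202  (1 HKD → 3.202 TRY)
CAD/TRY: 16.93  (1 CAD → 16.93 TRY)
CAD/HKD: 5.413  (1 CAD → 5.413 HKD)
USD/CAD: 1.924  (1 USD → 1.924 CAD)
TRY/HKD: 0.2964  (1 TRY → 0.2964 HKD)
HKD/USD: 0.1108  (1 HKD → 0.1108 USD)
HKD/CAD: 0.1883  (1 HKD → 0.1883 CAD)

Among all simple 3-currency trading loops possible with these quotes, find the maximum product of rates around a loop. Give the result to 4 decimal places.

CAD→HKD→USD→CAD: 5.413 × 0.1108 × 1.924 = 1.15394
TRY→HKD→CAD→TRY: 0.2964 × 0.1883 × 16.93 = 0.94490
Maximum is CAD→HKD→USD→CAD at 1.1539; arbitrage exists.

1.1539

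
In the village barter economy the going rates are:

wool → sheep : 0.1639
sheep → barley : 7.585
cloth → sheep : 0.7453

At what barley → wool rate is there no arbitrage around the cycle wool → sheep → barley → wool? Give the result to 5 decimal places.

0.80439

Known legs of the cycle: 0.1639 × 7.585 = 1.2431815
For no arbitrage the full-cycle product must be 1, so the missing rate is 1 / 1.2431815 ≈ 0.8043878.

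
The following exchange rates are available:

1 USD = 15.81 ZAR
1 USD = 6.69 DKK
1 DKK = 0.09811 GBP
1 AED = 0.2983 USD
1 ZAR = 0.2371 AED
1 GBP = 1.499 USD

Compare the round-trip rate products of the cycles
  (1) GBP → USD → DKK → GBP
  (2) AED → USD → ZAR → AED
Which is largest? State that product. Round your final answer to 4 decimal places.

1.1182

(1) 1.499 × 6.69 × 0.09811 = 0.98388
(2) 0.2983 × 15.81 × 0.2371 = 1.11819
Highest is cycle (2) at 1.1182 (>1, arbitrage).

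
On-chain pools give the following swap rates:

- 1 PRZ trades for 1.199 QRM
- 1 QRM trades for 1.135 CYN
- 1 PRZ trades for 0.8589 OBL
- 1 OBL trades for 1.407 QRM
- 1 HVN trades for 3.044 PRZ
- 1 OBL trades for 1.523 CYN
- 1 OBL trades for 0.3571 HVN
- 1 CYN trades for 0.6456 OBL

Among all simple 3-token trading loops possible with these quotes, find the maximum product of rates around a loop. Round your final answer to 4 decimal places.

1.0310

QRM→CYN→OBL→QRM: 1.135 × 0.6456 × 1.407 = 1.03099
HVN→PRZ→OBL→HVN: 3.044 × 0.8589 × 0.3571 = 0.93363
Maximum is QRM→CYN→OBL→QRM at 1.0310; arbitrage exists.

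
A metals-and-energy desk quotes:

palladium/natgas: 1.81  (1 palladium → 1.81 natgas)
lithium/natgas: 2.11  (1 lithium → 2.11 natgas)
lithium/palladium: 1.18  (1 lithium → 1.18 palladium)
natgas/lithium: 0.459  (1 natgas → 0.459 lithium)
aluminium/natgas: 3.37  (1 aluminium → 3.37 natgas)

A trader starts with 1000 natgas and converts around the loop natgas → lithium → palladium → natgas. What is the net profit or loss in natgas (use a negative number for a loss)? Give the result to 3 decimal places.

-19.668

1000 natgas × 0.459 = 459 lithium
459 lithium × 1.18 = 541.62 palladium
541.62 palladium × 1.81 = 980.3322 natgas
Net change: 980.3322 − 1000 = -19.6678 natgas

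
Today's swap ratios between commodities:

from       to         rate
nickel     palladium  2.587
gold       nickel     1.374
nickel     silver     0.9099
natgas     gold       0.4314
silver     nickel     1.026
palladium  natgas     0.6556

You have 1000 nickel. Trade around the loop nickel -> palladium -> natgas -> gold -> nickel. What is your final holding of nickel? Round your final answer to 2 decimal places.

1000 nickel × 2.587 = 2587 palladium
2587 palladium × 0.6556 = 1696.0372 natgas
1696.0372 natgas × 0.4314 = 731.67044808 gold
731.67044808 gold × 1.374 = 1005.31519566192 nickel

1005.32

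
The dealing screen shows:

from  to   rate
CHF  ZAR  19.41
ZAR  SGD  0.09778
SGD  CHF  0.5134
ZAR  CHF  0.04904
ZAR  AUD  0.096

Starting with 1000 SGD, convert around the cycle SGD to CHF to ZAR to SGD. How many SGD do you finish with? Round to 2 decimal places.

1000 SGD × 0.5134 = 513.4 CHF
513.4 CHF × 19.41 = 9965.094 ZAR
9965.094 ZAR × 0.09778 = 974.38689132 SGD

974.39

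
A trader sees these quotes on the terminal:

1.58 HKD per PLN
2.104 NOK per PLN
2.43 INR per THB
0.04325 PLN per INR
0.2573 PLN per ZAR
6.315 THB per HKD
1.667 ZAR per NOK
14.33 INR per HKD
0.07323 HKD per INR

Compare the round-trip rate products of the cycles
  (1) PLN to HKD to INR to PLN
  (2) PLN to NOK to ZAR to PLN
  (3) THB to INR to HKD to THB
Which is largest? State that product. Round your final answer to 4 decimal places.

1.1237

(1) 1.58 × 14.33 × 0.04325 = 0.97924
(2) 2.104 × 1.667 × 0.2573 = 0.90245
(3) 2.43 × 0.07323 × 6.315 = 1.12375
Highest is cycle (3) at 1.1237 (>1, arbitrage).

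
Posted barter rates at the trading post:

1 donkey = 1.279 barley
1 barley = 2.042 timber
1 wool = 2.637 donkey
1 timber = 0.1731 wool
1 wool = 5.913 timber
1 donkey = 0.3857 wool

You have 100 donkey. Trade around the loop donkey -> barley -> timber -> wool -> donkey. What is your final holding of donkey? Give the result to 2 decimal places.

100 donkey × 1.279 = 127.9 barley
127.9 barley × 2.042 = 261.1718 timber
261.1718 timber × 0.1731 = 45.20883858 wool
45.20883858 wool × 2.637 = 119.21570733546 donkey

119.22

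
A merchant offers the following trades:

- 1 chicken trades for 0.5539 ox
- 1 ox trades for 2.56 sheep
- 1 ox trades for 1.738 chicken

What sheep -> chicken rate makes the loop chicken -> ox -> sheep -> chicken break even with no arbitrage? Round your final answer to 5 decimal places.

Known legs of the cycle: 0.5539 × 2.56 = 1.417984
For no arbitrage the full-cycle product must be 1, so the missing rate is 1 / 1.417984 ≈ 0.7052266.

0.70523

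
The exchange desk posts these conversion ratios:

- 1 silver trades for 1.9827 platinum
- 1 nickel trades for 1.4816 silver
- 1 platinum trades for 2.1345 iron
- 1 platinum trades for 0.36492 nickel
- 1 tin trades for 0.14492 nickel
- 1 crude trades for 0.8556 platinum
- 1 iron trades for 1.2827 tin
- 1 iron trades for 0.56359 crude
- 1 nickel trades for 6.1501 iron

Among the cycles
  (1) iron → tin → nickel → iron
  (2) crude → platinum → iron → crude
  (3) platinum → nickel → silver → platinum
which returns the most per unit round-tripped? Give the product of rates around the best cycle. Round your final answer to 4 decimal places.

1.1432

(1) 1.2827 × 0.14492 × 6.1501 = 1.14324
(2) 0.8556 × 2.1345 × 0.56359 = 1.02927
(3) 0.36492 × 1.4816 × 1.9827 = 1.07198
Highest is cycle (1) at 1.1432 (>1, arbitrage).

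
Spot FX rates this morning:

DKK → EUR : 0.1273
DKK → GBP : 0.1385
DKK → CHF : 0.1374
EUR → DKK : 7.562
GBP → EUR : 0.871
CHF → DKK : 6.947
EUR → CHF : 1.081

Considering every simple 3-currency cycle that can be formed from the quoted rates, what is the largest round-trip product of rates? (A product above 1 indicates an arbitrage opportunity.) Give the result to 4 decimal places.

0.9560

DKK→EUR→CHF→DKK: 0.1273 × 1.081 × 6.947 = 0.95599
DKK→GBP→EUR→DKK: 0.1385 × 0.871 × 7.562 = 0.91223
Maximum is DKK→EUR→CHF→DKK at 0.9560; no arbitrage — every cycle loses value.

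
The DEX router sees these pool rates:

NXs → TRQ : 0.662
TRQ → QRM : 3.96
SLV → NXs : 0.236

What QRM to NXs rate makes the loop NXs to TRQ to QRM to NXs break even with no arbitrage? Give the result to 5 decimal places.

Known legs of the cycle: 0.662 × 3.96 = 2.62152
For no arbitrage the full-cycle product must be 1, so the missing rate is 1 / 2.62152 ≈ 0.3814581.

0.38146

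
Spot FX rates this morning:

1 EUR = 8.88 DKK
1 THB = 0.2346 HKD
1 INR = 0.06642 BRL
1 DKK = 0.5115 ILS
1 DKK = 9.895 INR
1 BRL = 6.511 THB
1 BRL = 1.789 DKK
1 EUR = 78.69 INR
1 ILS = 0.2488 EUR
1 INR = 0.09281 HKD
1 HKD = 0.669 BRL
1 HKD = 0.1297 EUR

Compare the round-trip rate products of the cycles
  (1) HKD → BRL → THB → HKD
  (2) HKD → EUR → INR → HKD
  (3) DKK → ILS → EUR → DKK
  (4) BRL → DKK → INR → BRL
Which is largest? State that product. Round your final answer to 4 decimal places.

(1) 0.669 × 6.511 × 0.2346 = 1.02188
(2) 0.1297 × 78.69 × 0.09281 = 0.94723
(3) 0.5115 × 0.2488 × 8.88 = 1.13008
(4) 1.789 × 9.895 × 0.06642 = 1.17578
Highest is cycle (4) at 1.1758 (>1, arbitrage).

1.1758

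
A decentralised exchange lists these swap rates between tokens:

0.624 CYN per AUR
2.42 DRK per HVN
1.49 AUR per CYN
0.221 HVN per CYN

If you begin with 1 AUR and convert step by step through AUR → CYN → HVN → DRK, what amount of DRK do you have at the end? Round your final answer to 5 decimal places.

1 AUR × 0.624 = 0.624 CYN
0.624 CYN × 0.221 = 0.137904 HVN
0.137904 HVN × 2.42 = 0.33372768 DRK

0.33373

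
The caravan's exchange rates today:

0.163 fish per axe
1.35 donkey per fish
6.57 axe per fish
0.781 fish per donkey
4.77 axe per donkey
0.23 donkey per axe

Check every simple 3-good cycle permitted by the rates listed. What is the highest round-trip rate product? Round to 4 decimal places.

donkey→fish→axe→donkey: 0.781 × 6.57 × 0.23 = 1.18017
donkey→axe→fish→donkey: 4.77 × 0.163 × 1.35 = 1.04964
Maximum is donkey→fish→axe→donkey at 1.1802; arbitrage exists.

1.1802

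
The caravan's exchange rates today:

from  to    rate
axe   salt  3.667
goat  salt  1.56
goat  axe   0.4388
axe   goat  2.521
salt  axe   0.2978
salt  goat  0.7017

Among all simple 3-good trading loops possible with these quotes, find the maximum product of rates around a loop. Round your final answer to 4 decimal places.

salt→axe→goat→salt: 0.2978 × 2.521 × 1.56 = 1.17118
salt→goat→axe→salt: 0.7017 × 0.4388 × 3.667 = 1.12909
Maximum is salt→axe→goat→salt at 1.1712; arbitrage exists.

1.1712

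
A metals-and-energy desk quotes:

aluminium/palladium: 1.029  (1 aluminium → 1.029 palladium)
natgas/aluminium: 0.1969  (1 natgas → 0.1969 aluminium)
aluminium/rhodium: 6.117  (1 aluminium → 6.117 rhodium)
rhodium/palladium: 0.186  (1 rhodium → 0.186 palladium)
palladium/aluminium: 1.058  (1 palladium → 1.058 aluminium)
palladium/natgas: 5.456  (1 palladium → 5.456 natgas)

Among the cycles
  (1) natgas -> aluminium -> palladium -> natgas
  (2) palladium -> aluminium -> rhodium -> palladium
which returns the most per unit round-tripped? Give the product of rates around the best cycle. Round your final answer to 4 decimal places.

1.2038

(1) 0.1969 × 1.029 × 5.456 = 1.10544
(2) 1.058 × 6.117 × 0.186 = 1.20375
Highest is cycle (2) at 1.2038 (>1, arbitrage).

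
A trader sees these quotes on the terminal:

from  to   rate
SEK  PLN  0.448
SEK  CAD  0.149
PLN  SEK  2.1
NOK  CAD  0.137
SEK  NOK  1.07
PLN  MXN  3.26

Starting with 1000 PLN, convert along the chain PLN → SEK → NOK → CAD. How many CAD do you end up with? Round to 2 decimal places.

1000 PLN × 2.1 = 2100 SEK
2100 SEK × 1.07 = 2247 NOK
2247 NOK × 0.137 = 307.839 CAD

307.84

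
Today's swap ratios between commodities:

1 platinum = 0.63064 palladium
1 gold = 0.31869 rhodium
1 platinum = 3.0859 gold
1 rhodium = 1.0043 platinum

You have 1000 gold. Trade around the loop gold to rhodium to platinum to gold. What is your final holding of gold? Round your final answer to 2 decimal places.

987.67

1000 gold × 0.31869 = 318.69 rhodium
318.69 rhodium × 1.0043 = 320.060367 platinum
320.060367 platinum × 3.0859 = 987.6742865253 gold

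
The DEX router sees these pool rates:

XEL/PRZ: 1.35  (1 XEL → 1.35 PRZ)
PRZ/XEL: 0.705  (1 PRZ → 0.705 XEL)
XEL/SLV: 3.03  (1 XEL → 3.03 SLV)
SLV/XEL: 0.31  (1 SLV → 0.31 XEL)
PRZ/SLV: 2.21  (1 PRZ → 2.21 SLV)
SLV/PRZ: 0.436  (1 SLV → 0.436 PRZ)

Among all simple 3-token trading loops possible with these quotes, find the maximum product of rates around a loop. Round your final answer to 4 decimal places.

0.9314

PRZ→XEL→SLV→PRZ: 0.705 × 3.03 × 0.436 = 0.93136
PRZ→SLV→XEL→PRZ: 2.21 × 0.31 × 1.35 = 0.92489
Maximum is PRZ→XEL→SLV→PRZ at 0.9314; no arbitrage — every cycle loses value.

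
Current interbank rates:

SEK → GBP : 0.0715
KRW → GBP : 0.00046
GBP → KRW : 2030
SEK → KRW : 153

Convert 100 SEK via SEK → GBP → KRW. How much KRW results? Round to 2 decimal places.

14514.50

100 SEK × 0.0715 = 7.15 GBP
7.15 GBP × 2030 = 14514.5 KRW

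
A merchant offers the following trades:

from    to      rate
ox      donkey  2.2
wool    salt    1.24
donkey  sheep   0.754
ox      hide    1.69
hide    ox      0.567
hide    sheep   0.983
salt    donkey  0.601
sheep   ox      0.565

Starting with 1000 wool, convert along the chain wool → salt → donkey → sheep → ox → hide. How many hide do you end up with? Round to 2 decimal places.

1000 wool × 1.24 = 1240 salt
1240 salt × 0.601 = 745.24 donkey
745.24 donkey × 0.754 = 561.91096 sheep
561.91096 sheep × 0.565 = 317.4796924 ox
317.4796924 ox × 1.69 = 536.540680156 hide

536.54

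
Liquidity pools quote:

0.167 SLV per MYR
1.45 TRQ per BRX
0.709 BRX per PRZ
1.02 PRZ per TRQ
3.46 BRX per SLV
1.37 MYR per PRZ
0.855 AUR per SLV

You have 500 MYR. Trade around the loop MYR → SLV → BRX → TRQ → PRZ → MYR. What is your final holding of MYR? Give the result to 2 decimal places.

585.40

500 MYR × 0.167 = 83.5 SLV
83.5 SLV × 3.46 = 288.91 BRX
288.91 BRX × 1.45 = 418.9195 TRQ
418.9195 TRQ × 1.02 = 427.29789 PRZ
427.29789 PRZ × 1.37 = 585.3981093 MYR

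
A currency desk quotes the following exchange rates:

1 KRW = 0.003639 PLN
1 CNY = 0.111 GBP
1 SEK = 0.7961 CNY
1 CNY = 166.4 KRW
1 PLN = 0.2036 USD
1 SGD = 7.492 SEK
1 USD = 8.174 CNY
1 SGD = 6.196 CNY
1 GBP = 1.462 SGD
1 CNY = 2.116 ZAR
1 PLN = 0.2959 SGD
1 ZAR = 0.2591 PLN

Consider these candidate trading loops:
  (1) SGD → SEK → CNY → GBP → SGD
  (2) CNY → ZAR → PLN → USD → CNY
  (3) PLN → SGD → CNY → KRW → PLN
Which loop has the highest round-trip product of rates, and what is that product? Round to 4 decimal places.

(1) 7.492 × 0.7961 × 0.111 × 1.462 = 0.96791
(2) 2.116 × 0.2591 × 0.2036 × 8.174 = 0.91242
(3) 0.2959 × 6.196 × 166.4 × 0.003639 = 1.11018
Highest is cycle (3) at 1.1102 (>1, arbitrage).

1.1102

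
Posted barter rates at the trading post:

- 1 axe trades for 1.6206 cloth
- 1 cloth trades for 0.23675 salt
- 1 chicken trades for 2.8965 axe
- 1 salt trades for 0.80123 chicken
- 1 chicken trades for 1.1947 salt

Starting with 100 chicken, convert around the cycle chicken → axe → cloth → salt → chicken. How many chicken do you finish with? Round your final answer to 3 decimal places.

100 chicken × 2.8965 = 289.65 axe
289.65 axe × 1.6206 = 469.40679 cloth
469.40679 cloth × 0.23675 = 111.1320575325 salt
111.1320575325 salt × 0.80123 = 89.042338456764975 chicken

89.042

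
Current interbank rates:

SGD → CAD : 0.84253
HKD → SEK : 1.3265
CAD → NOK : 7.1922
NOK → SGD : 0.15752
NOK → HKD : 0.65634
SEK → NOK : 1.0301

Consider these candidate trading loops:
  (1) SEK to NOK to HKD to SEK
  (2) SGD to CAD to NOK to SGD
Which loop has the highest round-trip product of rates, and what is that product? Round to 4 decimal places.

0.9545

(1) 1.0301 × 0.65634 × 1.3265 = 0.89684
(2) 0.84253 × 7.1922 × 0.15752 = 0.95452
Highest is cycle (2) at 0.9545 (≤1, no arbitrage).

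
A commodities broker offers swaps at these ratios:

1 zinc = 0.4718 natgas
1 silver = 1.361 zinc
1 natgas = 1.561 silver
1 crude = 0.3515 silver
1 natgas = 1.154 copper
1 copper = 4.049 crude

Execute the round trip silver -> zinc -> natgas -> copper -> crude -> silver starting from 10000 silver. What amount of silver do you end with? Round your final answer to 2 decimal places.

10000 silver × 1.361 = 13610 zinc
13610 zinc × 0.4718 = 6421.198 natgas
6421.198 natgas × 1.154 = 7410.062492 copper
7410.062492 copper × 4.049 = 30003.343030108 crude
30003.343030108 crude × 0.3515 = 10546.175075082962 silver

10546.18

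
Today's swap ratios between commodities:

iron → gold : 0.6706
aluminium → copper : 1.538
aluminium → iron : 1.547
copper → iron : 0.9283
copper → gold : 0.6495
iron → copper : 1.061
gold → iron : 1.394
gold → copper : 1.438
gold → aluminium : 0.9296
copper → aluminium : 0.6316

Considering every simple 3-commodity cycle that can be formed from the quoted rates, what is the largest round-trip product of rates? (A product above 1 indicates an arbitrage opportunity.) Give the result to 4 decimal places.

aluminium→iron→copper→aluminium: 1.547 × 1.061 × 0.6316 = 1.03669
aluminium→iron→gold→aluminium: 1.547 × 0.6706 × 0.9296 = 0.96438
iron→copper→gold→iron: 1.061 × 0.6495 × 1.394 = 0.96063
aluminium→copper→gold→aluminium: 1.538 × 0.6495 × 0.9296 = 0.92861
iron→gold→copper→iron: 0.6706 × 1.438 × 0.9283 = 0.89518
Maximum is aluminium→iron→copper→aluminium at 1.0367; arbitrage exists.

1.0367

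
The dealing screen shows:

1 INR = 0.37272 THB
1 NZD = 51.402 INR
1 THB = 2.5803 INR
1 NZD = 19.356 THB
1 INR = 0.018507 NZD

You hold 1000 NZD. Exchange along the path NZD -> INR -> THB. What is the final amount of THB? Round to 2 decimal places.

1000 NZD × 51.402 = 51402 INR
51402 INR × 0.37272 = 19158.55344 THB

19158.55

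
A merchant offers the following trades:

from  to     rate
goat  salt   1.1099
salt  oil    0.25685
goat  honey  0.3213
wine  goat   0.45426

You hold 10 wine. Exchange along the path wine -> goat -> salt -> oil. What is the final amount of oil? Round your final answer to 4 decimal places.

10 wine × 0.45426 = 4.5426 goat
4.5426 goat × 1.1099 = 5.04183174 salt
5.04183174 salt × 0.25685 = 1.294994482419 oil

1.2950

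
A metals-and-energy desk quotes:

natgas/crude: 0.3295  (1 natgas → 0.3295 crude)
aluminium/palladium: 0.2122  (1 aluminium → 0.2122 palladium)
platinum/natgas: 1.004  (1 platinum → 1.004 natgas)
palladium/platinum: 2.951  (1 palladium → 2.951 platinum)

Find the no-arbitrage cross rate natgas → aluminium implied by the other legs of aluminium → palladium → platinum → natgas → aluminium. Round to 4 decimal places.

1.5906

Known legs of the cycle: 0.2122 × 2.951 × 1.004 = 0.6287070088
For no arbitrage the full-cycle product must be 1, so the missing rate is 1 / 0.6287070088 ≈ 1.590566.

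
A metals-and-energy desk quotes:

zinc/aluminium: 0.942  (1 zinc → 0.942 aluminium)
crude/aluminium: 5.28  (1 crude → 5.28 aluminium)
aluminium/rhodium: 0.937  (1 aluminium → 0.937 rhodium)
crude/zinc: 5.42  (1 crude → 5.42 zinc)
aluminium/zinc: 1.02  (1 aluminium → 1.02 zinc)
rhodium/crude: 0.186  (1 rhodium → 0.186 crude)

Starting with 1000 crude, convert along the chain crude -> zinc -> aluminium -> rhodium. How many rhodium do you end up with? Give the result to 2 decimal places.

4783.98

1000 crude × 5.42 = 5420 zinc
5420 zinc × 0.942 = 5105.64 aluminium
5105.64 aluminium × 0.937 = 4783.98468 rhodium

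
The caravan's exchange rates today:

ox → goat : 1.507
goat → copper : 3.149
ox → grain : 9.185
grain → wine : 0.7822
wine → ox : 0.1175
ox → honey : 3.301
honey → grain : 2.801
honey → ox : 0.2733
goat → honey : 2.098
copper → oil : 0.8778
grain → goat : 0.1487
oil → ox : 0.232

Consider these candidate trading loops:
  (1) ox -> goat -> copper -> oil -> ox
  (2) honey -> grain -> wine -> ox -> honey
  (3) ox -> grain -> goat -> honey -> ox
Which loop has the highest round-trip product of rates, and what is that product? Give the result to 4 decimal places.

(1) 1.507 × 3.149 × 0.8778 × 0.232 = 0.96643
(2) 2.801 × 0.7822 × 0.1175 × 3.301 = 0.84980
(3) 9.185 × 0.1487 × 2.098 × 0.2733 = 0.78313
Highest is cycle (1) at 0.9664 (≤1, no arbitrage).

0.9664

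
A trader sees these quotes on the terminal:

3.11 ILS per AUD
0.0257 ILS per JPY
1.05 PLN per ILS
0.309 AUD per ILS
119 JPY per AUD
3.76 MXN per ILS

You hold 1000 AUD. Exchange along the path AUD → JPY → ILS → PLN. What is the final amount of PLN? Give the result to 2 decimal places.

1000 AUD × 119 = 119000 JPY
119000 JPY × 0.0257 = 3058.3 ILS
3058.3 ILS × 1.05 = 3211.215 PLN

3211.22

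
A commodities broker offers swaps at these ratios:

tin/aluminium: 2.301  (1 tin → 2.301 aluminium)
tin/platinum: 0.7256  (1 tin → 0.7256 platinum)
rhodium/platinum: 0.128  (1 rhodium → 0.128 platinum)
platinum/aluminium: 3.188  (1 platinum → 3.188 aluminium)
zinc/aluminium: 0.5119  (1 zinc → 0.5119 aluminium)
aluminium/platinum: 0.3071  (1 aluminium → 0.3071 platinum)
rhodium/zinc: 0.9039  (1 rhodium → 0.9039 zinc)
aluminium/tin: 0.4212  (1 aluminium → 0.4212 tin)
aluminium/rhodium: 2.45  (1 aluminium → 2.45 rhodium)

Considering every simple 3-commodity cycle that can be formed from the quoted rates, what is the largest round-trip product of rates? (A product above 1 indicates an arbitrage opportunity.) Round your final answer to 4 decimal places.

1.1336

rhodium→zinc→aluminium→rhodium: 0.9039 × 0.5119 × 2.45 = 1.13363
rhodium→platinum→aluminium→rhodium: 0.128 × 3.188 × 2.45 = 0.99976
aluminium→tin→platinum→aluminium: 0.4212 × 0.7256 × 3.188 = 0.97433
Maximum is rhodium→zinc→aluminium→rhodium at 1.1336; arbitrage exists.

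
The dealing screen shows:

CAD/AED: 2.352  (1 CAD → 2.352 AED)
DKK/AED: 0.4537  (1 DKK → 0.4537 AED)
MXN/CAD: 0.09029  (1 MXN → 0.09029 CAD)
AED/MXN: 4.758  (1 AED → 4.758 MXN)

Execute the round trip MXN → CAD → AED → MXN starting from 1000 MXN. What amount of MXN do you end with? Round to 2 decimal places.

1000 MXN × 0.09029 = 90.29 CAD
90.29 CAD × 2.352 = 212.36208 AED
212.36208 AED × 4.758 = 1010.41877664 MXN

1010.42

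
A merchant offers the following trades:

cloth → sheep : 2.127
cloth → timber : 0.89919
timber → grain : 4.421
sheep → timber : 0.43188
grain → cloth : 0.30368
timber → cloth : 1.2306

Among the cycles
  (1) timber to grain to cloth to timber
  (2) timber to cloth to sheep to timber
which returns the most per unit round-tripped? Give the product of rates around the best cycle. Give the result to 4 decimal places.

(1) 4.421 × 0.30368 × 0.89919 = 1.20722
(2) 1.2306 × 2.127 × 0.43188 = 1.13044
Highest is cycle (1) at 1.2072 (>1, arbitrage).

1.2072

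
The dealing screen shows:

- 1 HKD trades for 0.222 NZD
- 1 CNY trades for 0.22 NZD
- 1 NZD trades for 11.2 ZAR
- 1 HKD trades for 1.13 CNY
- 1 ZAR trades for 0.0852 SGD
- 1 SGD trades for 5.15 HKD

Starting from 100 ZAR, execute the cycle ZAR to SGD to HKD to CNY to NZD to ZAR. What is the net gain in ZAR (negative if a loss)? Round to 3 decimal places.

100 ZAR × 0.0852 = 8.52 SGD
8.52 SGD × 5.15 = 43.878 HKD
43.878 HKD × 1.13 = 49.58214 CNY
49.58214 CNY × 0.22 = 10.9080708 NZD
10.9080708 NZD × 11.2 = 122.17039296 ZAR
Net change: 122.17039296 − 100 = 22.17039296 ZAR

22.170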